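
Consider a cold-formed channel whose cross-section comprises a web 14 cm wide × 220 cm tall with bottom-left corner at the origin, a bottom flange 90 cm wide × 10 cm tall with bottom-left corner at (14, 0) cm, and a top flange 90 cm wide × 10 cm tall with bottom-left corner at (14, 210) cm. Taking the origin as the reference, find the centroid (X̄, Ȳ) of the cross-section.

web: A = 14 × 220 = 3080.00, centroid at (7.00, 110.00).
bottom flange: A = 90 × 10 = 900.00, centroid at (59.00, 5.00).
top flange: A = 90 × 10 = 900.00, centroid at (59.00, 215.00).
ΣA = 4880.00 cm², ΣAX̄ = 127760.00 cm³, ΣAȲ = 536800.00 cm³.
X̄ = 127760.00/4880.00 = 26.18 cm; Ȳ = 536800.00/4880.00 = 110.00 cm.

X̄ = 26.18 cm, Ȳ = 110.00 cm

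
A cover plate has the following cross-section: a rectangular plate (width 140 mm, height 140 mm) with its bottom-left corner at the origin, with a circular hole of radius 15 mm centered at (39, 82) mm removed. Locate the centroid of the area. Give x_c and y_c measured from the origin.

plate: A = 140 × 140 = 19600.00, centroid at (70.00, 70.00).
hole: A = −π·15² = -706.86, centroid at (39.00, 82.00).
ΣA = 18893.14 mm², ΣAx_c = 1344432.52 mm³, ΣAy_c = 1314037.62 mm³.
x_c = 1344432.52/18893.14 = 71.16 mm; y_c = 1314037.62/18893.14 = 69.55 mm.

x_c = 71.16 mm, y_c = 69.55 mm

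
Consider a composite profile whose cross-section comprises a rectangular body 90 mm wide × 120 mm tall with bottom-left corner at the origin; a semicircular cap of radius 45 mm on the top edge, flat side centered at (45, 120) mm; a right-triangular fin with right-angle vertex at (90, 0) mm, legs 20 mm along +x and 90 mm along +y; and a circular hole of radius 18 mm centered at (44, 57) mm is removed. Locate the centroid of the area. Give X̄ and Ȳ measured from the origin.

rectangular body: A = 90 × 120 = 10800.00, centroid at (45.00, 60.00).
semicircular top: A = ½π·45² = 3180.86, centroid at (45.00, 139.10).
triangular fin: A = ½·20·90 = 900.00, centroid at (96.67, 30.00).
hole: A = −π·18² = -1017.88, centroid at (44.00, 57.00).
ΣA = 13862.99 mm²
ΣAX̄ = (10800.00)(45.00) + (3180.86)(45.00) + (900.00)(96.67) + (-1017.88)(44.00) = 671352.27 mm³
ΣAȲ = (10800.00)(60.00) + (3180.86)(139.10) + (900.00)(30.00) + (-1017.88)(57.00) = 1059434.57 mm³
X̄ = 671352.27 / 13862.99 = 48.43 mm
Ȳ = 1059434.57 / 13862.99 = 76.42 mm

X̄ = 48.43 mm, Ȳ = 76.42 mm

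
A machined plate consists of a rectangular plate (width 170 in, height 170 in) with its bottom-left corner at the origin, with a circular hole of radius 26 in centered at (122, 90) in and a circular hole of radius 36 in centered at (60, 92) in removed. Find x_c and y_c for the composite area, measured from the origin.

x_c = 86.02 in, y_c = 83.28 in

plate: A = 170 × 170 = 28900.00, centroid at (85.00, 85.00).
hole 1: A = −π·26² = -2123.72, centroid at (122.00, 90.00).
hole 2: A = −π·36² = -4071.50, centroid at (60.00, 92.00).
ΣA = 22704.78 in²
ΣAx_c = (28900.00)(85.00) + (-2123.72)(122.00) + (-4071.50)(60.00) = 1953116.33 in³
ΣAy_c = (28900.00)(85.00) + (-2123.72)(90.00) + (-4071.50)(92.00) = 1890787.13 in³
x_c = 1953116.33 / 22704.78 = 86.02 in
y_c = 1890787.13 / 22704.78 = 83.28 in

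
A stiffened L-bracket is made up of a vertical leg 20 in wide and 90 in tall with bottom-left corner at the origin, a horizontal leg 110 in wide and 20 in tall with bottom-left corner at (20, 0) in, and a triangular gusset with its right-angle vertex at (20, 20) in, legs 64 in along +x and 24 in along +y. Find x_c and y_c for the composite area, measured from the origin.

vertical leg: A = 20 × 90 = 1800.00, centroid at (10.00, 45.00).
horizontal leg: A = 110 × 20 = 2200.00, centroid at (75.00, 10.00).
gusset: A = ½·64·24 = 768.00, centroid at (41.33, 28.00).
ΣA = 4768.00 in²
ΣAx_c = (1800.00)(10.00) + (2200.00)(75.00) + (768.00)(41.33) = 214744.00 in³
ΣAy_c = (1800.00)(45.00) + (2200.00)(10.00) + (768.00)(28.00) = 124504.00 in³
x_c = 214744.00 / 4768.00 = 45.04 in
y_c = 124504.00 / 4768.00 = 26.11 in

x_c = 45.04 in, y_c = 26.11 in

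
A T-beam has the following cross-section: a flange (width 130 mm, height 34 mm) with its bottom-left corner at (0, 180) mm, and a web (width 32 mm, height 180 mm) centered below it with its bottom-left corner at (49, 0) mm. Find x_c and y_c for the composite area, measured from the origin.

web: A = 32 × 180 = 5760.00, centroid at (65.00, 90.00).
flange: A = 130 × 34 = 4420.00, centroid at (65.00, 197.00).
ΣA = 10180.00 mm²
ΣAx_c = (5760.00)(65.00) + (4420.00)(65.00) = 661700.00 mm³
ΣAy_c = (5760.00)(90.00) + (4420.00)(197.00) = 1389140.00 mm³
x_c = 661700.00 / 10180.00 = 65.00 mm
y_c = 1389140.00 / 10180.00 = 136.46 mm

x_c = 65.00 mm, y_c = 136.46 mm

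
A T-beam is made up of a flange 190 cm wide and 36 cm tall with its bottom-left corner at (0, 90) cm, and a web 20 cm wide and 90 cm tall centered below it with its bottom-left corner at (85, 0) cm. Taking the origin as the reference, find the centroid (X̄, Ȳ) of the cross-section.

X̄ = 95.00 cm, Ȳ = 94.88 cm

Part | A | x̄ᵢ | ȳᵢ | A·x̄ᵢ | A·ȳᵢ
web | 1800.00 | 95.00 | 45.00 | 171000.00 | 81000.00
flange | 6840.00 | 95.00 | 108.00 | 649800.00 | 738720.00
Σ | 8640.00 |  |  | 820800.00 | 819720.00
X̄ = 820800.00 / 8640.00 = 95.00 cm
Ȳ = 819720.00 / 8640.00 = 94.88 cm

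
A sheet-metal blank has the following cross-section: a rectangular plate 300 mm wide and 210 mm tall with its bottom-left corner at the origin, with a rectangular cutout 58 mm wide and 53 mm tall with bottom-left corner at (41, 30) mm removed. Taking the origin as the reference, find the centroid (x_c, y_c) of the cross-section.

x_c = 154.10 mm, y_c = 107.49 mm

plate: A = 300 × 210 = 63000.00, centroid at (150.00, 105.00).
hole: A = −(58 × 53) = -3074.00, centroid at (70.00, 56.50).
ΣA = 59926.00 mm², ΣAx_c = 9234820.00 mm³, ΣAy_c = 6441319.00 mm³.
x_c = 9234820.00/59926.00 = 154.10 mm; y_c = 6441319.00/59926.00 = 107.49 mm.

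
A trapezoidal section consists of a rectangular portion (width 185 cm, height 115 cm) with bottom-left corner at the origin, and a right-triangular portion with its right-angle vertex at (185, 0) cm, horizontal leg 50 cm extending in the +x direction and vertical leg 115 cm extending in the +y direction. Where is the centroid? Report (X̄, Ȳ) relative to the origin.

X̄ = 105.50 cm, Ȳ = 55.22 cm

Part | A | x̄ᵢ | ȳᵢ | A·x̄ᵢ | A·ȳᵢ
rectangular portion | 21275.00 | 92.50 | 57.50 | 1967937.50 | 1223312.50
triangular portion | 2875.00 | 201.67 | 38.33 | 579791.67 | 110208.33
Σ | 24150.00 |  |  | 2547729.17 | 1333520.83
X̄ = 2547729.17 / 24150.00 = 105.50 cm
Ȳ = 1333520.83 / 24150.00 = 55.22 cm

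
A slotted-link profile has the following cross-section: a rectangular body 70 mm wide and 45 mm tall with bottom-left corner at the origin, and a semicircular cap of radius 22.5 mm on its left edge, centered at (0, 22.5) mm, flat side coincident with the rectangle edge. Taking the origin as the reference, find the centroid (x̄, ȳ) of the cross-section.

rectangular body: A = 70 × 45 = 3150.00, centroid at (35.00, 22.50).
semicircular end: A = ½π·22.5² = 795.22, centroid at (-9.55, 22.50).
ΣA = 3945.22 mm², ΣAx̄ = 102656.25 mm³, ΣAȳ = 88767.35 mm³.
x̄ = 102656.25/3945.22 = 26.02 mm; ȳ = 88767.35/3945.22 = 22.50 mm.

x̄ = 26.02 mm, ȳ = 22.50 mm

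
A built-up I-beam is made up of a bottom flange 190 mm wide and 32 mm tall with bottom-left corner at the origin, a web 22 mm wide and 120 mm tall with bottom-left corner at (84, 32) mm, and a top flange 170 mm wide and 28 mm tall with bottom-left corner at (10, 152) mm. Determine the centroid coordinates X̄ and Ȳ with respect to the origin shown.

X̄ = 95.00 mm, Ȳ = 83.85 mm

bottom flange: A = 190 × 32 = 6080.00, centroid at (95.00, 16.00).
web: A = 22 × 120 = 2640.00, centroid at (95.00, 92.00).
top flange: A = 170 × 28 = 4760.00, centroid at (95.00, 166.00).
ΣA = 13480.00 mm²
ΣAX̄ = (6080.00)(95.00) + (2640.00)(95.00) + (4760.00)(95.00) = 1280600.00 mm³
ΣAȲ = (6080.00)(16.00) + (2640.00)(92.00) + (4760.00)(166.00) = 1130320.00 mm³
X̄ = 1280600.00 / 13480.00 = 95.00 mm
Ȳ = 1130320.00 / 13480.00 = 83.85 mm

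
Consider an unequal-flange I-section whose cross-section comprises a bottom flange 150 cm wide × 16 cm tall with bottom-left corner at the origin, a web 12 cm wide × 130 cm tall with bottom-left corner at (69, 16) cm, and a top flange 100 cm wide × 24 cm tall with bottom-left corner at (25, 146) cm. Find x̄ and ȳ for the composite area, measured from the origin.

x̄ = 75.00 cm, ȳ = 82.51 cm

bottom flange: A = 150 × 16 = 2400.00, centroid at (75.00, 8.00).
web: A = 12 × 130 = 1560.00, centroid at (75.00, 81.00).
top flange: A = 100 × 24 = 2400.00, centroid at (75.00, 158.00).
ΣA = 6360.00 cm², ΣAx̄ = 477000.00 cm³, ΣAȳ = 524760.00 cm³.
x̄ = 477000.00/6360.00 = 75.00 cm; ȳ = 524760.00/6360.00 = 82.51 cm.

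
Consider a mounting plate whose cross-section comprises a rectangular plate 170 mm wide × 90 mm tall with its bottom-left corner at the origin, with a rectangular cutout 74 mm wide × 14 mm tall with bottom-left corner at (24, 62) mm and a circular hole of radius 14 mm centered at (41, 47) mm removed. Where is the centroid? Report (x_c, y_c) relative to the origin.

plate: A = 170 × 90 = 15300.00, centroid at (85.00, 45.00).
hole 1: A = −(74 × 14) = -1036.00, centroid at (61.00, 69.00).
hole 2: A = −π·14² = -615.75, centroid at (41.00, 47.00).
ΣA = 13648.25 mm²
ΣAx_c = (15300.00)(85.00) + (-1036.00)(61.00) + (-615.75)(41.00) = 1212058.16 mm³
ΣAy_c = (15300.00)(45.00) + (-1036.00)(69.00) + (-615.75)(47.00) = 588075.65 mm³
x_c = 1212058.16 / 13648.25 = 88.81 mm
y_c = 588075.65 / 13648.25 = 43.09 mm

x_c = 88.81 mm, y_c = 43.09 mm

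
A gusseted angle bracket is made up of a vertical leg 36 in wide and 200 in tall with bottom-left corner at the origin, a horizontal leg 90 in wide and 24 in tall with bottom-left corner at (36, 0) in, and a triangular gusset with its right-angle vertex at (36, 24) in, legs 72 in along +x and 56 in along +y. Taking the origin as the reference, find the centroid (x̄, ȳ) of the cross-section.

x̄ = 37.41 in, ȳ = 73.13 in

Part | A | x̄ᵢ | ȳᵢ | A·x̄ᵢ | A·ȳᵢ
vertical leg | 7200.00 | 18.00 | 100.00 | 129600.00 | 720000.00
horizontal leg | 2160.00 | 81.00 | 12.00 | 174960.00 | 25920.00
gusset | 2016.00 | 60.00 | 42.67 | 120960.00 | 86016.00
Σ | 11376.00 |  |  | 425520.00 | 831936.00
x̄ = 425520.00 / 11376.00 = 37.41 in
ȳ = 831936.00 / 11376.00 = 73.13 in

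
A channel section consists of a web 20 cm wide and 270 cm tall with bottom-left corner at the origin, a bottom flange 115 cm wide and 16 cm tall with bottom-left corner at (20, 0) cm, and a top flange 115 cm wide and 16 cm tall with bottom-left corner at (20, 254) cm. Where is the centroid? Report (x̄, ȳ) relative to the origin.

web: A = 20 × 270 = 5400.00, centroid at (10.00, 135.00).
bottom flange: A = 115 × 16 = 1840.00, centroid at (77.50, 8.00).
top flange: A = 115 × 16 = 1840.00, centroid at (77.50, 262.00).
ΣA = 9080.00 cm²
ΣAx̄ = (5400.00)(10.00) + (1840.00)(77.50) + (1840.00)(77.50) = 339200.00 cm³
ΣAȳ = (5400.00)(135.00) + (1840.00)(8.00) + (1840.00)(262.00) = 1225800.00 cm³
x̄ = 339200.00 / 9080.00 = 37.36 cm
ȳ = 1225800.00 / 9080.00 = 135.00 cm

x̄ = 37.36 cm, ȳ = 135.00 cm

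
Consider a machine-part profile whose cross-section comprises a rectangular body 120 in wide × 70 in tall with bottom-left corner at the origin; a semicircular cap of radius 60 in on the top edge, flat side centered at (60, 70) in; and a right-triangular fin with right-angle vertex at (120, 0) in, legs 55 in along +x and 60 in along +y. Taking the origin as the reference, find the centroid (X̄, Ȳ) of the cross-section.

rectangular body: A = 120 × 70 = 8400.00, centroid at (60.00, 35.00).
semicircular top: A = ½π·60² = 5654.87, centroid at (60.00, 95.46).
triangular fin: A = ½·55·60 = 1650.00, centroid at (138.33, 20.00).
ΣA = 15704.87 in²
ΣAX̄ = (8400.00)(60.00) + (5654.87)(60.00) + (1650.00)(138.33) = 1071542.01 in³
ΣAȲ = (8400.00)(35.00) + (5654.87)(95.46) + (1650.00)(20.00) = 866840.67 in³
X̄ = 1071542.01 / 15704.87 = 68.23 in
Ȳ = 866840.67 / 15704.87 = 55.20 in

X̄ = 68.23 in, Ȳ = 55.20 in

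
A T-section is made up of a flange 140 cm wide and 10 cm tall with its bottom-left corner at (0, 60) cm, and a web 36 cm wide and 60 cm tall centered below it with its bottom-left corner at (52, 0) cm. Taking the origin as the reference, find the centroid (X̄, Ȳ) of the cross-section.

X̄ = 70.00 cm, Ȳ = 43.76 cm

web: A = 36 × 60 = 2160.00, centroid at (70.00, 30.00).
flange: A = 140 × 10 = 1400.00, centroid at (70.00, 65.00).
ΣA = 3560.00 cm²
ΣAX̄ = (2160.00)(70.00) + (1400.00)(70.00) = 249200.00 cm³
ΣAȲ = (2160.00)(30.00) + (1400.00)(65.00) = 155800.00 cm³
X̄ = 249200.00 / 3560.00 = 70.00 cm
Ȳ = 155800.00 / 3560.00 = 43.76 cm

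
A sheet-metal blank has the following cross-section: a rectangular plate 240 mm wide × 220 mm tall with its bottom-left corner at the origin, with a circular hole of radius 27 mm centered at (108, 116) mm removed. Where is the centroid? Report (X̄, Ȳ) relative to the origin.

X̄ = 120.54 mm, Ȳ = 109.73 mm

Part | A | x̄ᵢ | ȳᵢ | A·x̄ᵢ | A·ȳᵢ
plate | 52800.00 | 120.00 | 110.00 | 6336000.00 | 5808000.00
hole | -2290.22 | 108.00 | 116.00 | -247343.87 | -265665.64
Σ | 50509.78 |  |  | 6088656.13 | 5542334.36
X̄ = 6088656.13 / 50509.78 = 120.54 mm
Ȳ = 5542334.36 / 50509.78 = 109.73 mm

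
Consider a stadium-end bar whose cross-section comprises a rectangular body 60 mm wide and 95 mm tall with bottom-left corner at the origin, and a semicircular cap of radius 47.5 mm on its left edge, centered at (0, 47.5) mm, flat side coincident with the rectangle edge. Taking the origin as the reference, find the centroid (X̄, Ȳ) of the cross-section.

X̄ = 10.77 mm, Ȳ = 47.50 mm

rectangular body: A = 60 × 95 = 5700.00, centroid at (30.00, 47.50).
semicircular end: A = ½π·47.5² = 3544.11, centroid at (-20.16, 47.50).
ΣA = 9244.11 mm², ΣAX̄ = 99552.08 mm³, ΣAȲ = 439095.19 mm³.
X̄ = 99552.08/9244.11 = 10.77 mm; Ȳ = 439095.19/9244.11 = 47.50 mm.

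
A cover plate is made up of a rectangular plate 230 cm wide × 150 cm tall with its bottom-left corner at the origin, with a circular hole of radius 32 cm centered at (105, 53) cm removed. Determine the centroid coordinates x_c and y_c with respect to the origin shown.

plate: A = 230 × 150 = 34500.00, centroid at (115.00, 75.00).
hole: A = −π·32² = -3216.99, centroid at (105.00, 53.00).
ΣA = 31283.01 cm²
ΣAx_c = (34500.00)(115.00) + (-3216.99)(105.00) = 3629715.96 cm³
ΣAy_c = (34500.00)(75.00) + (-3216.99)(53.00) = 2416999.48 cm³
x_c = 3629715.96 / 31283.01 = 116.03 cm
y_c = 2416999.48 / 31283.01 = 77.26 cm

x_c = 116.03 cm, y_c = 77.26 cm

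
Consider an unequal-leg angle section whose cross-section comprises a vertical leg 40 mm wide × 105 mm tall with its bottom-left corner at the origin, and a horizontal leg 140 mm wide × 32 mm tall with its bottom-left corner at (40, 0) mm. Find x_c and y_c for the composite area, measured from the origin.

Part | A | x̄ᵢ | ȳᵢ | A·x̄ᵢ | A·ȳᵢ
vertical leg | 4200.00 | 20.00 | 52.50 | 84000.00 | 220500.00
horizontal leg | 4480.00 | 110.00 | 16.00 | 492800.00 | 71680.00
Σ | 8680.00 |  |  | 576800.00 | 292180.00
x_c = 576800.00 / 8680.00 = 66.45 mm
y_c = 292180.00 / 8680.00 = 33.66 mm

x_c = 66.45 mm, y_c = 33.66 mm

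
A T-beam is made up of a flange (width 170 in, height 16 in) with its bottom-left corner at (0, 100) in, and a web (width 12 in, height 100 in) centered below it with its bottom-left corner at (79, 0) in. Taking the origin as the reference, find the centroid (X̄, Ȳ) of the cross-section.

web: A = 12 × 100 = 1200.00, centroid at (85.00, 50.00).
flange: A = 170 × 16 = 2720.00, centroid at (85.00, 108.00).
ΣA = 3920.00 in², ΣAX̄ = 333200.00 in³, ΣAȲ = 353760.00 in³.
X̄ = 333200.00/3920.00 = 85.00 in; Ȳ = 353760.00/3920.00 = 90.24 in.

X̄ = 85.00 in, Ȳ = 90.24 in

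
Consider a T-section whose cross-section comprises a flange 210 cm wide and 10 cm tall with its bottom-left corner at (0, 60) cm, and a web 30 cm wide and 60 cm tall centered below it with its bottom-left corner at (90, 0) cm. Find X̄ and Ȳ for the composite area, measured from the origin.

web: A = 30 × 60 = 1800.00, centroid at (105.00, 30.00).
flange: A = 210 × 10 = 2100.00, centroid at (105.00, 65.00).
ΣA = 3900.00 cm²
ΣAX̄ = (1800.00)(105.00) + (2100.00)(105.00) = 409500.00 cm³
ΣAȲ = (1800.00)(30.00) + (2100.00)(65.00) = 190500.00 cm³
X̄ = 409500.00 / 3900.00 = 105.00 cm
Ȳ = 190500.00 / 3900.00 = 48.85 cm

X̄ = 105.00 cm, Ȳ = 48.85 cm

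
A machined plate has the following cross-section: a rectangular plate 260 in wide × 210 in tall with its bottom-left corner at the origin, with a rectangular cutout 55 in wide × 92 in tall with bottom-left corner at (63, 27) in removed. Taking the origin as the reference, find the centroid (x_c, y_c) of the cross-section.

x_c = 134.03 in, y_c = 108.27 in

plate: A = 260 × 210 = 54600.00, centroid at (130.00, 105.00).
hole: A = −(55 × 92) = -5060.00, centroid at (90.50, 73.00).
ΣA = 49540.00 in²
ΣAx_c = (54600.00)(130.00) + (-5060.00)(90.50) = 6640070.00 in³
ΣAy_c = (54600.00)(105.00) + (-5060.00)(73.00) = 5363620.00 in³
x_c = 6640070.00 / 49540.00 = 134.03 in
y_c = 5363620.00 / 49540.00 = 108.27 in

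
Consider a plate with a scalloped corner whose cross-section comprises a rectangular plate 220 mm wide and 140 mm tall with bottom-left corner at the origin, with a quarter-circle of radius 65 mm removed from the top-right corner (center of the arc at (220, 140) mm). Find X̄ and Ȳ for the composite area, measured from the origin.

Part | A | x̄ᵢ | ȳᵢ | A·x̄ᵢ | A·ȳᵢ
plate | 30800.00 | 110.00 | 70.00 | 3388000.00 | 2156000.00
removed quarter-circle | -3318.31 | 192.41 | 112.41 | -638485.93 | -373021.35
Σ | 27481.69 |  |  | 2749514.07 | 1782978.65
X̄ = 2749514.07 / 27481.69 = 100.05 mm
Ȳ = 1782978.65 / 27481.69 = 64.88 mm

X̄ = 100.05 mm, Ȳ = 64.88 mm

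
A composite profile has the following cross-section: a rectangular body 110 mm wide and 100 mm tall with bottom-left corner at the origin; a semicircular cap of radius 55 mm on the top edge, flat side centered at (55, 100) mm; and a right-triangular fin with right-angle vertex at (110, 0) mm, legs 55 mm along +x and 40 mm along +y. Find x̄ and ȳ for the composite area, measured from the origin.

rectangular body: A = 110 × 100 = 11000.00, centroid at (55.00, 50.00).
semicircular top: A = ½π·55² = 4751.66, centroid at (55.00, 123.34).
triangular fin: A = ½·55·40 = 1100.00, centroid at (128.33, 13.33).
ΣA = 16851.66 mm²
ΣAx̄ = (11000.00)(55.00) + (4751.66)(55.00) + (1100.00)(128.33) = 1007507.91 mm³
ΣAȳ = (11000.00)(50.00) + (4751.66)(123.34) + (1100.00)(13.33) = 1150749.22 mm³
x̄ = 1007507.91 / 16851.66 = 59.79 mm
ȳ = 1150749.22 / 16851.66 = 68.29 mm

x̄ = 59.79 mm, ȳ = 68.29 mm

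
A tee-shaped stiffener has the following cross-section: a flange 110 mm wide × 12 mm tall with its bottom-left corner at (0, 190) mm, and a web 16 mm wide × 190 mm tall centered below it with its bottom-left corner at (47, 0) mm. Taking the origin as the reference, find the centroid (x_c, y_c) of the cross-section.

Part | A | x̄ᵢ | ȳᵢ | A·x̄ᵢ | A·ȳᵢ
web | 3040.00 | 55.00 | 95.00 | 167200.00 | 288800.00
flange | 1320.00 | 55.00 | 196.00 | 72600.00 | 258720.00
Σ | 4360.00 |  |  | 239800.00 | 547520.00
x_c = 239800.00 / 4360.00 = 55.00 mm
y_c = 547520.00 / 4360.00 = 125.58 mm

x_c = 55.00 mm, y_c = 125.58 mm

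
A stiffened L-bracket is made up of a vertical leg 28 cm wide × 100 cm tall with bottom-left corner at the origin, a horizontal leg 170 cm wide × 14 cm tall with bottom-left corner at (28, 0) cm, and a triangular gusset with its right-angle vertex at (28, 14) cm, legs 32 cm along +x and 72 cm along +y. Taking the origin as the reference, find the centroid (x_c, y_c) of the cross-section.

Part | A | x̄ᵢ | ȳᵢ | A·x̄ᵢ | A·ȳᵢ
vertical leg | 2800.00 | 14.00 | 50.00 | 39200.00 | 140000.00
horizontal leg | 2380.00 | 113.00 | 7.00 | 268940.00 | 16660.00
gusset | 1152.00 | 38.67 | 38.00 | 44544.00 | 43776.00
Σ | 6332.00 |  |  | 352684.00 | 200436.00
x_c = 352684.00 / 6332.00 = 55.70 cm
y_c = 200436.00 / 6332.00 = 31.65 cm

x_c = 55.70 cm, y_c = 31.65 cm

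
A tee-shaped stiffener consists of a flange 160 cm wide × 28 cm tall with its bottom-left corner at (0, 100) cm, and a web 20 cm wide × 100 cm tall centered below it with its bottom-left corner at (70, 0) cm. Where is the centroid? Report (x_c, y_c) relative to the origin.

web: A = 20 × 100 = 2000.00, centroid at (80.00, 50.00).
flange: A = 160 × 28 = 4480.00, centroid at (80.00, 114.00).
ΣA = 6480.00 cm², ΣAx_c = 518400.00 cm³, ΣAy_c = 610720.00 cm³.
x_c = 518400.00/6480.00 = 80.00 cm; y_c = 610720.00/6480.00 = 94.25 cm.

x_c = 80.00 cm, y_c = 94.25 cm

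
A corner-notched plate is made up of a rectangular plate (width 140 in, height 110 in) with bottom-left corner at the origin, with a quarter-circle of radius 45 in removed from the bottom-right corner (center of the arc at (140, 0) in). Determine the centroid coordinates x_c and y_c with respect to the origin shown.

Part | A | x̄ᵢ | ȳᵢ | A·x̄ᵢ | A·ȳᵢ
plate | 15400.00 | 70.00 | 55.00 | 1078000.00 | 847000.00
removed quarter-circle | -1590.43 | 120.90 | 19.10 | -192285.38 | -30375.00
Σ | 13809.57 |  |  | 885714.62 | 816625.00
x_c = 885714.62 / 13809.57 = 64.14 in
y_c = 816625.00 / 13809.57 = 59.13 in

x_c = 64.14 in, y_c = 59.13 in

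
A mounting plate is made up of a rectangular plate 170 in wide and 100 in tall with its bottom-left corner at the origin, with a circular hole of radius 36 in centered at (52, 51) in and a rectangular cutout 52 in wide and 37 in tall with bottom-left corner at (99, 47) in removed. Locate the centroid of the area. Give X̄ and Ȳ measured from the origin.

X̄ = 90.22 in, Ȳ = 46.92 in

plate: A = 170 × 100 = 17000.00, centroid at (85.00, 50.00).
hole 1: A = −π·36² = -4071.50, centroid at (52.00, 51.00).
hole 2: A = −(52 × 37) = -1924.00, centroid at (125.00, 65.50).
ΣA = 11004.50 in²
ΣAX̄ = (17000.00)(85.00) + (-4071.50)(52.00) + (-1924.00)(125.00) = 992781.79 in³
ΣAȲ = (17000.00)(50.00) + (-4071.50)(51.00) + (-1924.00)(65.50) = 516331.29 in³
X̄ = 992781.79 / 11004.50 = 90.22 in
Ȳ = 516331.29 / 11004.50 = 46.92 in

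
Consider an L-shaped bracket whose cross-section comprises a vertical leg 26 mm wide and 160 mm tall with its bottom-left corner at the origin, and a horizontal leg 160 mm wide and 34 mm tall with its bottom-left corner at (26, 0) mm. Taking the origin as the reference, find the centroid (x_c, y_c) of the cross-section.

x_c = 65.70 mm, y_c = 44.30 mm

vertical leg: A = 26 × 160 = 4160.00, centroid at (13.00, 80.00).
horizontal leg: A = 160 × 34 = 5440.00, centroid at (106.00, 17.00).
ΣA = 9600.00 mm², ΣAx_c = 630720.00 mm³, ΣAy_c = 425280.00 mm³.
x_c = 630720.00/9600.00 = 65.70 mm; y_c = 425280.00/9600.00 = 44.30 mm.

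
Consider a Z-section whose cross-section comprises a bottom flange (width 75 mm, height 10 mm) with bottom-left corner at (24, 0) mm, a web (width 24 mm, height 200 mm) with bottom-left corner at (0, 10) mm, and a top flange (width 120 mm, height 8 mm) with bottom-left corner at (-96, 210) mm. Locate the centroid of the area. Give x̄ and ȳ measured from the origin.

bottom flange: A = 75 × 10 = 750.00, centroid at (61.50, 5.00).
web: A = 24 × 200 = 4800.00, centroid at (12.00, 110.00).
top flange: A = 120 × 8 = 960.00, centroid at (-36.00, 214.00).
ΣA = 6510.00 mm², ΣAx̄ = 69165.00 mm³, ΣAȳ = 737190.00 mm³.
x̄ = 69165.00/6510.00 = 10.62 mm; ȳ = 737190.00/6510.00 = 113.24 mm.

x̄ = 10.62 mm, ȳ = 113.24 mm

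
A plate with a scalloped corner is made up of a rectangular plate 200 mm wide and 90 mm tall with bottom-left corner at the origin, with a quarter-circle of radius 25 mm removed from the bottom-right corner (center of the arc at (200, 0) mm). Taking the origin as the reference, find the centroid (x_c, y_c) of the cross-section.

x_c = 97.49 mm, y_c = 45.96 mm

Part | A | x̄ᵢ | ȳᵢ | A·x̄ᵢ | A·ȳᵢ
plate | 18000.00 | 100.00 | 45.00 | 1800000.00 | 810000.00
removed quarter-circle | -490.87 | 189.39 | 10.61 | -92966.44 | -5208.33
Σ | 17509.13 |  |  | 1707033.56 | 804791.67
x_c = 1707033.56 / 17509.13 = 97.49 mm
y_c = 804791.67 / 17509.13 = 45.96 mm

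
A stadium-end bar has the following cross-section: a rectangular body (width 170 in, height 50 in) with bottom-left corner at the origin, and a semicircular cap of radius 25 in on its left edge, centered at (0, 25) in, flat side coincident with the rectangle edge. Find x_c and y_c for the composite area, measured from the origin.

Part | A | x̄ᵢ | ȳᵢ | A·x̄ᵢ | A·ȳᵢ
rectangular body | 8500.00 | 85.00 | 25.00 | 722500.00 | 212500.00
semicircular end | 981.75 | -10.61 | 25.00 | -10416.67 | 24543.69
Σ | 9481.75 |  |  | 712083.33 | 237043.69
x_c = 712083.33 / 9481.75 = 75.10 in
y_c = 237043.69 / 9481.75 = 25.00 in

x_c = 75.10 in, y_c = 25.00 in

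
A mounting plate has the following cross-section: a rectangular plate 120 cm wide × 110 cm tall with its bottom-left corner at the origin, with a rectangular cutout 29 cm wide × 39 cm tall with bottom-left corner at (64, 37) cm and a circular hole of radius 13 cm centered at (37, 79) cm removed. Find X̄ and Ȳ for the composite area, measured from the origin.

Part | A | x̄ᵢ | ȳᵢ | A·x̄ᵢ | A·ȳᵢ
plate | 13200.00 | 60.00 | 55.00 | 792000.00 | 726000.00
hole 1 | -1131.00 | 78.50 | 56.50 | -88783.50 | -63901.50
hole 2 | -530.93 | 37.00 | 79.00 | -19644.38 | -41943.40
Σ | 11538.07 |  |  | 683572.12 | 620155.10
X̄ = 683572.12 / 11538.07 = 59.24 cm
Ȳ = 620155.10 / 11538.07 = 53.75 cm

X̄ = 59.24 cm, Ȳ = 53.75 cm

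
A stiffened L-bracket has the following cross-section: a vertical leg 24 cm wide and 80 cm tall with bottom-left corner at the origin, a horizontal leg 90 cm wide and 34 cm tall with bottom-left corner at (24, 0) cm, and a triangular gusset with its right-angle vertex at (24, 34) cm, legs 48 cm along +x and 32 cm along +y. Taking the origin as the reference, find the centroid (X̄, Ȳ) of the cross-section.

X̄ = 46.09 cm, Ȳ = 28.38 cm

Part | A | x̄ᵢ | ȳᵢ | A·x̄ᵢ | A·ȳᵢ
vertical leg | 1920.00 | 12.00 | 40.00 | 23040.00 | 76800.00
horizontal leg | 3060.00 | 69.00 | 17.00 | 211140.00 | 52020.00
gusset | 768.00 | 40.00 | 44.67 | 30720.00 | 34304.00
Σ | 5748.00 |  |  | 264900.00 | 163124.00
X̄ = 264900.00 / 5748.00 = 46.09 cm
Ȳ = 163124.00 / 5748.00 = 28.38 cm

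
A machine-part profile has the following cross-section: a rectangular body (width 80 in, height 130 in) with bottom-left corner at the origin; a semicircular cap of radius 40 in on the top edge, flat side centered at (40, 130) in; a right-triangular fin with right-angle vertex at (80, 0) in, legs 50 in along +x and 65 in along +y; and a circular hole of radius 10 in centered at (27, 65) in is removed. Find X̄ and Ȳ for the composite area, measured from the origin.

X̄ = 46.76 in, Ȳ = 74.53 in

Part | A | x̄ᵢ | ȳᵢ | A·x̄ᵢ | A·ȳᵢ
rectangular body | 10400.00 | 40.00 | 65.00 | 416000.00 | 676000.00
semicircular top | 2513.27 | 40.00 | 146.98 | 100530.96 | 369392.30
triangular fin | 1625.00 | 96.67 | 21.67 | 157083.33 | 35208.33
hole | -314.16 | 27.00 | 65.00 | -8482.30 | -20420.35
Σ | 14224.11 |  |  | 665132.00 | 1060180.28
X̄ = 665132.00 / 14224.11 = 46.76 in
Ȳ = 1060180.28 / 14224.11 = 74.53 in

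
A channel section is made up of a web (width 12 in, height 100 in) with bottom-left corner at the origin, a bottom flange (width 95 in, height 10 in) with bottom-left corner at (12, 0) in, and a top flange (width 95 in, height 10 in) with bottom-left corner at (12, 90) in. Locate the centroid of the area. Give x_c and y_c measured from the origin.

web: A = 12 × 100 = 1200.00, centroid at (6.00, 50.00).
bottom flange: A = 95 × 10 = 950.00, centroid at (59.50, 5.00).
top flange: A = 95 × 10 = 950.00, centroid at (59.50, 95.00).
ΣA = 3100.00 in²
ΣAx_c = (1200.00)(6.00) + (950.00)(59.50) + (950.00)(59.50) = 120250.00 in³
ΣAy_c = (1200.00)(50.00) + (950.00)(5.00) + (950.00)(95.00) = 155000.00 in³
x_c = 120250.00 / 3100.00 = 38.79 in
y_c = 155000.00 / 3100.00 = 50.00 in

x_c = 38.79 in, y_c = 50.00 in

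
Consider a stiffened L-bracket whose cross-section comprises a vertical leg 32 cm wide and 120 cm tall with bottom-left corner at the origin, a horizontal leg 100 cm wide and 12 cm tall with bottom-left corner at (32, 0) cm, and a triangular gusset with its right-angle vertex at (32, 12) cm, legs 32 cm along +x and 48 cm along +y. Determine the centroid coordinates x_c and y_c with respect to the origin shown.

x_c = 33.16 cm, y_c = 44.61 cm

vertical leg: A = 32 × 120 = 3840.00, centroid at (16.00, 60.00).
horizontal leg: A = 100 × 12 = 1200.00, centroid at (82.00, 6.00).
gusset: A = ½·32·48 = 768.00, centroid at (42.67, 28.00).
ΣA = 5808.00 cm², ΣAx_c = 192608.00 cm³, ΣAy_c = 259104.00 cm³.
x_c = 192608.00/5808.00 = 33.16 cm; y_c = 259104.00/5808.00 = 44.61 cm.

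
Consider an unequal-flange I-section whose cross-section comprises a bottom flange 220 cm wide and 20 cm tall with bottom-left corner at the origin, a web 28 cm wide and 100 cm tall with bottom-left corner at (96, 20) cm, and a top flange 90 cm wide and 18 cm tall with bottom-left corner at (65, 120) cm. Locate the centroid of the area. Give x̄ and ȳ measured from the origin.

bottom flange: A = 220 × 20 = 4400.00, centroid at (110.00, 10.00).
web: A = 28 × 100 = 2800.00, centroid at (110.00, 70.00).
top flange: A = 90 × 18 = 1620.00, centroid at (110.00, 129.00).
ΣA = 8820.00 cm², ΣAx̄ = 970200.00 cm³, ΣAȳ = 448980.00 cm³.
x̄ = 970200.00/8820.00 = 110.00 cm; ȳ = 448980.00/8820.00 = 50.90 cm.

x̄ = 110.00 cm, ȳ = 50.90 cm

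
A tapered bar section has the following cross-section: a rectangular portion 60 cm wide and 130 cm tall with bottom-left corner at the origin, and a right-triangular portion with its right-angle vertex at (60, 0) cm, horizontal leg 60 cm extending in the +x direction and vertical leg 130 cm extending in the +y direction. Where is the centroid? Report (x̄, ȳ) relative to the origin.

Part | A | x̄ᵢ | ȳᵢ | A·x̄ᵢ | A·ȳᵢ
rectangular portion | 7800.00 | 30.00 | 65.00 | 234000.00 | 507000.00
triangular portion | 3900.00 | 80.00 | 43.33 | 312000.00 | 169000.00
Σ | 11700.00 |  |  | 546000.00 | 676000.00
x̄ = 546000.00 / 11700.00 = 46.67 cm
ȳ = 676000.00 / 11700.00 = 57.78 cm

x̄ = 46.67 cm, ȳ = 57.78 cm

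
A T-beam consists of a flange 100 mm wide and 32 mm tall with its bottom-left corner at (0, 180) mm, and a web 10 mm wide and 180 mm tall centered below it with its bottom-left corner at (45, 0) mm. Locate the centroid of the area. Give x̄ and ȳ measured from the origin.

web: A = 10 × 180 = 1800.00, centroid at (50.00, 90.00).
flange: A = 100 × 32 = 3200.00, centroid at (50.00, 196.00).
ΣA = 5000.00 mm², ΣAx̄ = 250000.00 mm³, ΣAȳ = 789200.00 mm³.
x̄ = 250000.00/5000.00 = 50.00 mm; ȳ = 789200.00/5000.00 = 157.84 mm.

x̄ = 50.00 mm, ȳ = 157.84 mm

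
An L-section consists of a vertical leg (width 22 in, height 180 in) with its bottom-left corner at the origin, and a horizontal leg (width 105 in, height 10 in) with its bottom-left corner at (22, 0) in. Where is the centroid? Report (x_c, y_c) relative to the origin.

Part | A | x̄ᵢ | ȳᵢ | A·x̄ᵢ | A·ȳᵢ
vertical leg | 3960.00 | 11.00 | 90.00 | 43560.00 | 356400.00
horizontal leg | 1050.00 | 74.50 | 5.00 | 78225.00 | 5250.00
Σ | 5010.00 |  |  | 121785.00 | 361650.00
x_c = 121785.00 / 5010.00 = 24.31 in
y_c = 361650.00 / 5010.00 = 72.19 in

x_c = 24.31 in, y_c = 72.19 in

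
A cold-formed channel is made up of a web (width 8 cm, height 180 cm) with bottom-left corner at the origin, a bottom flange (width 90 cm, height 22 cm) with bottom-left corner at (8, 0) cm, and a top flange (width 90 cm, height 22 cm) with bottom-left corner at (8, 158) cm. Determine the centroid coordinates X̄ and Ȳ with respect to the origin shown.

web: A = 8 × 180 = 1440.00, centroid at (4.00, 90.00).
bottom flange: A = 90 × 22 = 1980.00, centroid at (53.00, 11.00).
top flange: A = 90 × 22 = 1980.00, centroid at (53.00, 169.00).
ΣA = 5400.00 cm², ΣAX̄ = 215640.00 cm³, ΣAȲ = 486000.00 cm³.
X̄ = 215640.00/5400.00 = 39.93 cm; Ȳ = 486000.00/5400.00 = 90.00 cm.

X̄ = 39.93 cm, Ȳ = 90.00 cm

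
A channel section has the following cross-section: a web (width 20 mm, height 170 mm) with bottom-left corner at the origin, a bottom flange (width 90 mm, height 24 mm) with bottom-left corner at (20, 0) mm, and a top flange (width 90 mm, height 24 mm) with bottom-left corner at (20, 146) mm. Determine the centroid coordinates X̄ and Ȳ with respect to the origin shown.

X̄ = 40.78 mm, Ȳ = 85.00 mm

web: A = 20 × 170 = 3400.00, centroid at (10.00, 85.00).
bottom flange: A = 90 × 24 = 2160.00, centroid at (65.00, 12.00).
top flange: A = 90 × 24 = 2160.00, centroid at (65.00, 158.00).
ΣA = 7720.00 mm²
ΣAX̄ = (3400.00)(10.00) + (2160.00)(65.00) + (2160.00)(65.00) = 314800.00 mm³
ΣAȲ = (3400.00)(85.00) + (2160.00)(12.00) + (2160.00)(158.00) = 656200.00 mm³
X̄ = 314800.00 / 7720.00 = 40.78 mm
Ȳ = 656200.00 / 7720.00 = 85.00 mm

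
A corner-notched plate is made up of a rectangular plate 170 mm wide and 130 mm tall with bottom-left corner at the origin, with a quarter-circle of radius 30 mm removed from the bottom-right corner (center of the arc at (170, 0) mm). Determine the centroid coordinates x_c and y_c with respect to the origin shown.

x_c = 82.61 mm, y_c = 66.73 mm

plate: A = 170 × 130 = 22100.00, centroid at (85.00, 65.00).
removed quarter-circle: A = −¼π·30² = -706.86, centroid at (157.27, 12.73).
ΣA = 21393.14 mm²
ΣAx_c = (22100.00)(85.00) + (-706.86)(157.27) = 1767334.08 mm³
ΣAy_c = (22100.00)(65.00) + (-706.86)(12.73) = 1427500.00 mm³
x_c = 1767334.08 / 21393.14 = 82.61 mm
y_c = 1427500.00 / 21393.14 = 66.73 mm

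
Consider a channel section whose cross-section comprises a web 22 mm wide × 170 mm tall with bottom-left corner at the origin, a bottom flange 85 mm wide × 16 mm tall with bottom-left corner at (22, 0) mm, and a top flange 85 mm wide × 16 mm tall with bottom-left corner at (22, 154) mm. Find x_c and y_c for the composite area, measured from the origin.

x_c = 33.53 mm, y_c = 85.00 mm

web: A = 22 × 170 = 3740.00, centroid at (11.00, 85.00).
bottom flange: A = 85 × 16 = 1360.00, centroid at (64.50, 8.00).
top flange: A = 85 × 16 = 1360.00, centroid at (64.50, 162.00).
ΣA = 6460.00 mm²
ΣAx_c = (3740.00)(11.00) + (1360.00)(64.50) + (1360.00)(64.50) = 216580.00 mm³
ΣAy_c = (3740.00)(85.00) + (1360.00)(8.00) + (1360.00)(162.00) = 549100.00 mm³
x_c = 216580.00 / 6460.00 = 33.53 mm
y_c = 549100.00 / 6460.00 = 85.00 mm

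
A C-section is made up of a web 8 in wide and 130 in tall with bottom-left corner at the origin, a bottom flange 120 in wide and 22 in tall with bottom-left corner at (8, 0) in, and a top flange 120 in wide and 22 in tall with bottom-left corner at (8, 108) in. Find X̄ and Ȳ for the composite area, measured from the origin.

X̄ = 57.47 in, Ȳ = 65.00 in

Part | A | x̄ᵢ | ȳᵢ | A·x̄ᵢ | A·ȳᵢ
web | 1040.00 | 4.00 | 65.00 | 4160.00 | 67600.00
bottom flange | 2640.00 | 68.00 | 11.00 | 179520.00 | 29040.00
top flange | 2640.00 | 68.00 | 119.00 | 179520.00 | 314160.00
Σ | 6320.00 |  |  | 363200.00 | 410800.00
X̄ = 363200.00 / 6320.00 = 57.47 in
Ȳ = 410800.00 / 6320.00 = 65.00 in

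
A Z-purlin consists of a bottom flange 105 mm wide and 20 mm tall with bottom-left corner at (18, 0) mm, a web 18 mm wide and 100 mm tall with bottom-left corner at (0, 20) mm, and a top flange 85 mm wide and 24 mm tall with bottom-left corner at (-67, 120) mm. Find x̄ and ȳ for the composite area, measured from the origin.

Part | A | x̄ᵢ | ȳᵢ | A·x̄ᵢ | A·ȳᵢ
bottom flange | 2100.00 | 70.50 | 10.00 | 148050.00 | 21000.00
web | 1800.00 | 9.00 | 70.00 | 16200.00 | 126000.00
top flange | 2040.00 | -24.50 | 132.00 | -49980.00 | 269280.00
Σ | 5940.00 |  |  | 114270.00 | 416280.00
x̄ = 114270.00 / 5940.00 = 19.24 mm
ȳ = 416280.00 / 5940.00 = 70.08 mm

x̄ = 19.24 mm, ȳ = 70.08 mm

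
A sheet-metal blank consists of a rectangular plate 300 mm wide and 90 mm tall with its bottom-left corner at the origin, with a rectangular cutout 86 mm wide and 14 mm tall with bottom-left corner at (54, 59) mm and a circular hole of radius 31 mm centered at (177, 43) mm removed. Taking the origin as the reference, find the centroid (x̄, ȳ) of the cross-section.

plate: A = 300 × 90 = 27000.00, centroid at (150.00, 45.00).
hole 1: A = −(86 × 14) = -1204.00, centroid at (97.00, 66.00).
hole 2: A = −π·31² = -3019.07, centroid at (177.00, 43.00).
ΣA = 22776.93 mm², ΣAx̄ = 3398836.51 mm³, ΣAȳ = 1005715.97 mm³.
x̄ = 3398836.51/22776.93 = 149.22 mm; ȳ = 1005715.97/22776.93 = 44.16 mm.

x̄ = 149.22 mm, ȳ = 44.16 mm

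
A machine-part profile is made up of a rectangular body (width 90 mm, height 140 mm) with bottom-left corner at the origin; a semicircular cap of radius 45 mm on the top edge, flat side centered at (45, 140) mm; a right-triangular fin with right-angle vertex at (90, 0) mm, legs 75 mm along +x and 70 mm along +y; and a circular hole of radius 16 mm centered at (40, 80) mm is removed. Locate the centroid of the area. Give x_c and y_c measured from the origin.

rectangular body: A = 90 × 140 = 12600.00, centroid at (45.00, 70.00).
semicircular top: A = ½π·45² = 3180.86, centroid at (45.00, 159.10).
triangular fin: A = ½·75·70 = 2625.00, centroid at (115.00, 23.33).
hole: A = −π·16² = -804.25, centroid at (40.00, 80.00).
ΣA = 17601.61 mm², ΣAx_c = 979843.91 mm³, ΣAy_c = 1384980.94 mm³.
x_c = 979843.91/17601.61 = 55.67 mm; y_c = 1384980.94/17601.61 = 78.68 mm.

x_c = 55.67 mm, y_c = 78.68 mm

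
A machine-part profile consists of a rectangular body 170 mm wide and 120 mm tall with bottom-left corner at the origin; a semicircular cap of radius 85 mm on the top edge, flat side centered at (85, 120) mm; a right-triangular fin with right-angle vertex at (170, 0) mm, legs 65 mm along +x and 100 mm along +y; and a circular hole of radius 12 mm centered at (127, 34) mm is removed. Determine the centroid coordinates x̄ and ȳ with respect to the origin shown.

x̄ = 94.48 mm, ȳ = 89.39 mm

Part | A | x̄ᵢ | ȳᵢ | A·x̄ᵢ | A·ȳᵢ
rectangular body | 20400.00 | 85.00 | 60.00 | 1734000.00 | 1224000.00
semicircular top | 11349.00 | 85.00 | 156.08 | 964665.29 | 1771297.08
triangular fin | 3250.00 | 191.67 | 33.33 | 622916.67 | 108333.33
hole | -452.39 | 127.00 | 34.00 | -57453.45 | -15381.24
Σ | 34546.61 |  |  | 3264128.51 | 3088249.18
x̄ = 3264128.51 / 34546.61 = 94.48 mm
ȳ = 3088249.18 / 34546.61 = 89.39 mm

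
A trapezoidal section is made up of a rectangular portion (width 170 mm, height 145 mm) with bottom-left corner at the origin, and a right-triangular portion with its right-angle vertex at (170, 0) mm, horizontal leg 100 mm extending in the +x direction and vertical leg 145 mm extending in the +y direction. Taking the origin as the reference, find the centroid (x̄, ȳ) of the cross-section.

x̄ = 111.89 mm, ȳ = 67.01 mm

Part | A | x̄ᵢ | ȳᵢ | A·x̄ᵢ | A·ȳᵢ
rectangular portion | 24650.00 | 85.00 | 72.50 | 2095250.00 | 1787125.00
triangular portion | 7250.00 | 203.33 | 48.33 | 1474166.67 | 350416.67
Σ | 31900.00 |  |  | 3569416.67 | 2137541.67
x̄ = 3569416.67 / 31900.00 = 111.89 mm
ȳ = 2137541.67 / 31900.00 = 67.01 mm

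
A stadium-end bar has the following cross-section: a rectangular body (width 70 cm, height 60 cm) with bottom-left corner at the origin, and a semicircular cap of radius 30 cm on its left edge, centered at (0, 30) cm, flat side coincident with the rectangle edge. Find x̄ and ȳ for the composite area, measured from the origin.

rectangular body: A = 70 × 60 = 4200.00, centroid at (35.00, 30.00).
semicircular end: A = ½π·30² = 1413.72, centroid at (-12.73, 30.00).
ΣA = 5613.72 cm²
ΣAx̄ = (4200.00)(35.00) + (1413.72)(-12.73) = 129000.00 cm³
ΣAȳ = (4200.00)(30.00) + (1413.72)(30.00) = 168411.50 cm³
x̄ = 129000.00 / 5613.72 = 22.98 cm
ȳ = 168411.50 / 5613.72 = 30.00 cm

x̄ = 22.98 cm, ȳ = 30.00 cm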